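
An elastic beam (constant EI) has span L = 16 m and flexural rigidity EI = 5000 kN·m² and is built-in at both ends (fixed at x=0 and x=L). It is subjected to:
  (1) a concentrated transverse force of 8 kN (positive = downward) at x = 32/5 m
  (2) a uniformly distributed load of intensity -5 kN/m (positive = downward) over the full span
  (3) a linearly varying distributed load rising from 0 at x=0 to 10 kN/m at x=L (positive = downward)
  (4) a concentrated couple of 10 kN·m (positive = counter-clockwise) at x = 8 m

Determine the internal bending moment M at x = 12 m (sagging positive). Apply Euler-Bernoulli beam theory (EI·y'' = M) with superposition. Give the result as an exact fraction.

Load 1 — point force P=8 kN at a=32/5 m (b=L-a=48/5):
  M_1 = Pa²(a+3b)(L-x)/L³ - Pa²b/L²  [x>a] = 8·(32/5)²·((32/5)+3·(48/5))·(16-12)/16³ - 8·(32/5)²·(48/5)/16² = -128/125 kN·m
Load 2 — uniform load w=-5 kN/m over full span:
  M_2 = wLx/2 - wL²/12 - wx²/2 = (-5)·16·12/2 - (-5)·16²/12 - (-5)·12²/2 = -40/3 kN·m
Load 3 — triangular load w₀=10 kN/m (0→w₀ over full span):
  M_3 = 3w₀Lx/20 - w₀L²/30 - w₀x³/(6L) = 3·10·16·12/20 - 10·16²/30 - 10·12³/(6·16) = 68/3 kN·m
Load 4 — applied couple M₀=10 kN·m at a=8 m (b=L-a=8):
  M_4 = R_Ax - M_A - M₀  [x>a] with R_A=15/16, M_A=5/2 = (15/16)·12 - (5/2) - 10 = -5/4 kN·m
Superposition: M = Σ M_i = 10589/1500 kN·m ≈ 7.059333 kN·m

M(12) = 10589/1500 kN·m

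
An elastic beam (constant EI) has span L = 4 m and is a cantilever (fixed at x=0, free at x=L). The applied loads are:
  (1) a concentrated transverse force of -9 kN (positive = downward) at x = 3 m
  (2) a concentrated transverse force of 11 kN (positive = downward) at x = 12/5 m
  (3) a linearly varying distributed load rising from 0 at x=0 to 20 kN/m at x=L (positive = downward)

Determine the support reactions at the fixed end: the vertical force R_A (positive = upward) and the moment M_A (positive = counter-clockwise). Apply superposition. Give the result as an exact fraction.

Load 1 — point force P=-9 kN at a=3 m (b=L-a=1):
  R_A = P = (-9) = -9 kN
  M_A = Pa = (-9)·3 = -27 kN·m
Load 2 — point force P=11 kN at a=12/5 m (b=L-a=8/5):
  R_A = P = 11 kN
  M_A = Pa = 11·(12/5) = 132/5 kN·m
Load 3 — triangular load w₀=20 kN/m (0→w₀ over full span):
  R_A = w₀L/2 = 20·4/2 = 40 kN
  M_A = w₀L²/3 = 20·4²/3 = 320/3 kN·m
Superposition: R_A = 42 kN, M_A = 1591/15 kN·m

R_A = 42 kN, M_A = 1591/15 kN·m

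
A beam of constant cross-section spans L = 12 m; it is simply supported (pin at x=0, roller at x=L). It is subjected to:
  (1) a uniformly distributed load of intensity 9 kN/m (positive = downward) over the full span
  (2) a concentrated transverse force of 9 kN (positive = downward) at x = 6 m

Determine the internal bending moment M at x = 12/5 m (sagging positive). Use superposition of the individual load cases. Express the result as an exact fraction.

Load 1 — uniform load w=9 kN/m over full span:
  M_1 = wx(L-x)/2 = 9·(12/5)·(12-(12/5))/2 = 2592/25 kN·m
Load 2 — point force P=9 kN at a=6 m (b=L-a=6):
  M_2 = Pbx/L  [x≤a] = 9·6·(12/5)/12 = 54/5 kN·m
Superposition: M = Σ M_i = 2862/25 kN·m ≈ 114.480000 kN·m

M(12/5) = 2862/25 kN·m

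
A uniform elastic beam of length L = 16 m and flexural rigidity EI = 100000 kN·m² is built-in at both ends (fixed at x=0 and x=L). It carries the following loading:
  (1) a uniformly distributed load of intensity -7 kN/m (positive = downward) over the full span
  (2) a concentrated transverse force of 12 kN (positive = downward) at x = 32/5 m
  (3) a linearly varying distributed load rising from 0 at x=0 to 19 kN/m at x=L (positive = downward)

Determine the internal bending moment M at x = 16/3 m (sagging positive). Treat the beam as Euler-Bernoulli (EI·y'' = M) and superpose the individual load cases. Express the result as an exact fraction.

Load 1 — uniform load w=-7 kN/m over full span:
  M_1 = wLx/2 - wL²/12 - wx²/2 = (-7)·16·(16/3)/2 - (-7)·16²/12 - (-7)·(16/3)²/2 = -448/9 kN·m
Load 2 — point force P=12 kN at a=32/5 m (b=L-a=48/5):
  M_2 = Pb²(3a+b)x/L³ - Pab²/L²  [x≤a] = 12·(48/5)²·(3·(32/5)+(48/5))·(16/3)/16³ - 12·(32/5)·(48/5)²/16² = 1728/125 kN·m
Load 3 — triangular load w₀=19 kN/m (0→w₀ over full span):
  M_3 = 3w₀Lx/20 - w₀L²/30 - w₀x³/(6L) = 3·19·16·(16/3)/20 - 19·16²/30 - 19·(16/3)³/(6·16) = 20672/405 kN·m
Superposition: M = Σ M_i = 152768/10125 kN·m ≈ 15.088198 kN·m

M(16/3) = 152768/10125 kN·m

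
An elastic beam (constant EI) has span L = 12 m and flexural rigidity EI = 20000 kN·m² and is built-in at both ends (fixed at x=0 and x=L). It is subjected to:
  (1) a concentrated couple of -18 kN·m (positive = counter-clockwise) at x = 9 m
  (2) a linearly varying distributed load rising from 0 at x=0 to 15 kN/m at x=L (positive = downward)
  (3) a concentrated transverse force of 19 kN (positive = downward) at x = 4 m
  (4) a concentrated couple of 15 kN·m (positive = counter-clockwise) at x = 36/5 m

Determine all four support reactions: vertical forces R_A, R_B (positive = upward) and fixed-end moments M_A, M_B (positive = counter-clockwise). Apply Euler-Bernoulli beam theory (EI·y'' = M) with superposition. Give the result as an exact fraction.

Load 1 — applied couple M₀=-18 kN·m at a=9 m (b=L-a=3):
  R_A = 6M₀ab/L³ = 6·(-18)·9·3/12³ = -27/16 kN
  M_A = M₀b(2a-b)/L² = (-18)·3·(2·9-3)/12² = -45/8 kN·m
  R_B = -6M₀ab/L³ = -6·(-18)·9·3/12³ = 27/16 kN
  M_B = M₀a(2b-a)/L² = (-18)·9·(2·3-9)/12² = 27/8 kN·m
Load 2 — triangular load w₀=15 kN/m (0→w₀ over full span):
  R_A = 3w₀L/20 = 3·15·12/20 = 27 kN
  M_A = w₀L²/30 = 15·12²/30 = 72 kN·m
  R_B = 7w₀L/20 = 7·15·12/20 = 63 kN
  M_B = -w₀L²/20 = -15·12²/20 = -108 kN·m
Load 3 — point force P=19 kN at a=4 m (b=L-a=8):
  R_A = Pb²(3a+b)/L³ = 19·8²·(3·4+8)/12³ = 380/27 kN
  M_A = Pab²/L² = 19·4·8²/12² = 304/9 kN·m
  R_B = Pa²(a+3b)/L³ = 19·4²·(4+3·8)/12³ = 133/27 kN
  M_B = -Pa²b/L² = -19·4²·8/12² = -152/9 kN·m
Load 4 — applied couple M₀=15 kN·m at a=36/5 m (b=L-a=24/5):
  R_A = 6M₀ab/L³ = 6·15·(36/5)·(24/5)/12³ = 9/5 kN
  M_A = M₀b(2a-b)/L² = 15·(24/5)·(2·(36/5)-(24/5))/12² = 24/5 kN·m
  R_B = -6M₀ab/L³ = -6·15·(36/5)·(24/5)/12³ = -9/5 kN
  M_B = M₀a(2b-a)/L² = 15·(36/5)·(2·(24/5)-(36/5))/12² = 9/5 kN·m
Superposition: R_A = 88963/2160 kN, M_A = 37783/360 kN·m, R_B = 146477/2160 kN, M_B = -43097/360 kN·m

R_A = 88963/2160 kN, M_A = 37783/360 kN·m, R_B = 146477/2160 kN, M_B = -43097/360 kN·m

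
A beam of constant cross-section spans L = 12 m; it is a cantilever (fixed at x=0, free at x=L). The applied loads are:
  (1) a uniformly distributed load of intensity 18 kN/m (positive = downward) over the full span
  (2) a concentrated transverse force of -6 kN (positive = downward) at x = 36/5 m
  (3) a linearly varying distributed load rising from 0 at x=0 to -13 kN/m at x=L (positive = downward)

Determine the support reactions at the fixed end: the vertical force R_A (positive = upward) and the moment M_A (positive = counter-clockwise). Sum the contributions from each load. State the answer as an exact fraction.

R_A = 132 kN, M_A = 3144/5 kN·m

Load 1 — uniform load w=18 kN/m over full span:
  R_A = wL = 18·12 = 216 kN
  M_A = wL²/2 = 18·12²/2 = 1296 kN·m
Load 2 — point force P=-6 kN at a=36/5 m (b=L-a=24/5):
  R_A = P = (-6) = -6 kN
  M_A = Pa = (-6)·(36/5) = -216/5 kN·m
Load 3 — triangular load w₀=-13 kN/m (0→w₀ over full span):
  R_A = w₀L/2 = (-13)·12/2 = -78 kN
  M_A = w₀L²/3 = (-13)·12²/3 = -624 kN·m
Superposition: R_A = 132 kN, M_A = 3144/5 kN·m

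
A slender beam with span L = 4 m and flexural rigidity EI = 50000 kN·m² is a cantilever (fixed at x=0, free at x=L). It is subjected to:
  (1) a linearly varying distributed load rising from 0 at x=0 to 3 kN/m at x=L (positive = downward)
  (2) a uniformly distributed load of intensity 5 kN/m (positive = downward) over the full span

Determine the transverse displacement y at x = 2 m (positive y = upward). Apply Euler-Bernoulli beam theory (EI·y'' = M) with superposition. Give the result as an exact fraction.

Load 1 — triangular load w₀=3 kN/m (0→w₀ over full span):
  y_1 = (w₀Lx³/12-w₀L²x²/6-w₀x⁵/(120L))/EI = (3·4·2³/12-3·4²·2²/6-3·2⁵/(120·4))/50000 = -121/250000 m
Load 2 — uniform load w=5 kN/m over full span:
  y_2 = -wx²(x²-4Lx+6L²)/(24EI) = -5·2²·(2²-4·4·2+6·4²)/(24·50000) = -17/15000 m
Superposition: y = Σ y_i = -1213/750000 m ≈ -0.001617 m

y(2) = -1213/750000 m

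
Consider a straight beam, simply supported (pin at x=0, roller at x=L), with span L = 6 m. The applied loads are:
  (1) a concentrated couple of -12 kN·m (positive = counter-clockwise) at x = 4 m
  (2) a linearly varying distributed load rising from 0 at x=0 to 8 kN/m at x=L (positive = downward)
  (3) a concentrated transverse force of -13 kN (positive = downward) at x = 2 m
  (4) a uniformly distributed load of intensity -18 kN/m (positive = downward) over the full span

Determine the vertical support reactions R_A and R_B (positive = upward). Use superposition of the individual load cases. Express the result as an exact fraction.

R_A = -170/3 kN, R_B = -121/3 kN

Load 1 — applied couple M₀=-12 kN·m at a=4 m (b=L-a=2):
  R_A = M₀/L = (-12)/6 = -2 kN
  R_B = -M₀/L = -(-12)/6 = 2 kN
Load 2 — triangular load w₀=8 kN/m (0→w₀ over full span):
  R_A = w₀L/6 = 8·6/6 = 8 kN
  R_B = w₀L/3 = 8·6/3 = 16 kN
Load 3 — point force P=-13 kN at a=2 m (b=L-a=4):
  R_A = Pb/L = (-13)·4/6 = -26/3 kN
  R_B = Pa/L = (-13)·2/6 = -13/3 kN
Load 4 — uniform load w=-18 kN/m over full span:
  R_A = wL/2 = (-18)·6/2 = -54 kN
  R_B = wL/2 = (-18)·6/2 = -54 kN
Superposition: R_A = -170/3 kN, R_B = -121/3 kN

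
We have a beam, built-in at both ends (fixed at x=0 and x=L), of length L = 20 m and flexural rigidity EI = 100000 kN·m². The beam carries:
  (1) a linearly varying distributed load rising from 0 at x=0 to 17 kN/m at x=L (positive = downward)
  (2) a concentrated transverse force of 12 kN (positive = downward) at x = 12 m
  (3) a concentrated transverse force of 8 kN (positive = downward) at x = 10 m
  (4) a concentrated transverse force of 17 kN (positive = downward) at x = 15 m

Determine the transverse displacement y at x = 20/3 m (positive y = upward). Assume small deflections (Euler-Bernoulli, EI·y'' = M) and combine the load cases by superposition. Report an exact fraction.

Load 1 — triangular load w₀=17 kN/m (0→w₀ over full span):
  y_1 = -w₀x²(L-x)²(x+2L)/(120LEI) = -17·(20/3)²·(20-(20/3))²·((20/3)+2·20)/(120·20·100000) = -476/18225 m
Load 2 — point force P=12 kN at a=12 m (b=L-a=8):
  y_2 = -Pb²x²(3aL-(3a+b)x)/(6L³EI)  [x≤a] = -12·8²·(20/3)²·(3·12·20-(3·12+8)·(20/3))/(6·20³·100000) = -256/84375 m
Load 3 — point force P=8 kN at a=10 m (b=L-a=10):
  y_3 = -Pb²x²(3aL-(3a+b)x)/(6L³EI)  [x≤a] = -8·10²·(20/3)²·(3·10·20-(3·10+10)·(20/3))/(6·20³·100000) = -1/405 m
Load 4 — point force P=17 kN at a=15 m (b=L-a=5):
  y_4 = -Pb²x²(3aL-(3a+b)x)/(6L³EI)  [x≤a] = -17·5²·(20/3)²·(3·15·20-(3·15+5)·(20/3))/(6·20³·100000) = -289/129600 m
Superposition: y = Σ y_i = -4935493/145800000 m ≈ -0.033851 m

y(20/3) = -4935493/145800000 m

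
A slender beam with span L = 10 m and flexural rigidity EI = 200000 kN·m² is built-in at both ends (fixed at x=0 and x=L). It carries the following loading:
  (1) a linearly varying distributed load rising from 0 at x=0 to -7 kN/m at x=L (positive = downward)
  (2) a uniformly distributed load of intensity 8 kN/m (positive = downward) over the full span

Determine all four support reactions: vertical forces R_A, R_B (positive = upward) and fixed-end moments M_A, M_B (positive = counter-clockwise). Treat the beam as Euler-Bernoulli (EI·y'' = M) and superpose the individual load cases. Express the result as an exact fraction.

Load 1 — triangular load w₀=-7 kN/m (0→w₀ over full span):
  R_A = 3w₀L/20 = 3·(-7)·10/20 = -21/2 kN
  M_A = w₀L²/30 = (-7)·10²/30 = -70/3 kN·m
  R_B = 7w₀L/20 = 7·(-7)·10/20 = -49/2 kN
  M_B = -w₀L²/20 = -(-7)·10²/20 = 35 kN·m
Load 2 — uniform load w=8 kN/m over full span:
  R_A = wL/2 = 8·10/2 = 40 kN
  M_A = wL²/12 = 8·10²/12 = 200/3 kN·m
  R_B = wL/2 = 8·10/2 = 40 kN
  M_B = -wL²/12 = -8·10²/12 = -200/3 kN·m
Superposition: R_A = 59/2 kN, M_A = 130/3 kN·m, R_B = 31/2 kN, M_B = -95/3 kN·m

R_A = 59/2 kN, M_A = 130/3 kN·m, R_B = 31/2 kN, M_B = -95/3 kN·m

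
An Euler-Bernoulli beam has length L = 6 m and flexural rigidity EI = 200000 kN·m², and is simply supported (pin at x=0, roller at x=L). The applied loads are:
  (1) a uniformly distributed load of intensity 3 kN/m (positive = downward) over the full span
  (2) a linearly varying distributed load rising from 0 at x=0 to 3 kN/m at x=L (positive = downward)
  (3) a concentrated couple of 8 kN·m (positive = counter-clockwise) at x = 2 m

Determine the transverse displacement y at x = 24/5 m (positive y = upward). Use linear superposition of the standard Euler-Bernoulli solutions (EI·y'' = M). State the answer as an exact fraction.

y(24/5) = -19459/97656250 m

Load 1 — uniform load w=3 kN/m over full span:
  y_1 = -wx(L³-2Lx²+x³)/(24EI) = -3·(24/5)·(6³-2·6·(24/5)²+(24/5)³)/(24·200000) = -2349/15625000 m
Load 2 — triangular load w₀=3 kN/m (0→w₀ over full span):
  y_2 = -w₀x(7L⁴-10L²x²+3x⁴)/(360LEI) = -3·(24/5)·(7·6⁴-10·6²·(24/5)²+3·(24/5)⁴)/(360·6·200000) = -30861/390625000 m
Load 3 — applied couple M₀=8 kN·m at a=2 m (b=L-a=4):
  y_3 = (M₀x³/(6L)-M₀(x-a)²/2+C₁x)/EI  [x>a] with C₁=M₀(3b²-L²)/(6L)=8/3 = (8·(24/5)³/(6·6)-8·((24/5)-2)²/2+(8/3)·(24/5))/200000 = 47/1562500 m
Superposition: y = Σ y_i = -19459/97656250 m ≈ -0.000199 m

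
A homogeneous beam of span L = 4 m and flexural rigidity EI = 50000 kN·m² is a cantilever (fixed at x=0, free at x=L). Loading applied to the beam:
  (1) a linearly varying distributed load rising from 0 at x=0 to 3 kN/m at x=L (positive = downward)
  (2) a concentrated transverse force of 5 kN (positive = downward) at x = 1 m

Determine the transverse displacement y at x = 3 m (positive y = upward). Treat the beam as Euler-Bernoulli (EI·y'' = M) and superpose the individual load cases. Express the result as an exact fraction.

y(3) = -25529/24000000 m

Load 1 — triangular load w₀=3 kN/m (0→w₀ over full span):
  y_1 = (w₀Lx³/12-w₀L²x²/6-w₀x⁵/(120L))/EI = (3·4·3³/12-3·4²·3²/6-3·3⁵/(120·4))/50000 = -7443/8000000 m
Load 2 — point force P=5 kN at a=1 m (b=L-a=3):
  y_2 = -Pa²(3x-a)/(6EI)  [x>a] = -5·1²·(3·3-1)/(6·50000) = -1/7500 m
Superposition: y = Σ y_i = -25529/24000000 m ≈ -0.001064 m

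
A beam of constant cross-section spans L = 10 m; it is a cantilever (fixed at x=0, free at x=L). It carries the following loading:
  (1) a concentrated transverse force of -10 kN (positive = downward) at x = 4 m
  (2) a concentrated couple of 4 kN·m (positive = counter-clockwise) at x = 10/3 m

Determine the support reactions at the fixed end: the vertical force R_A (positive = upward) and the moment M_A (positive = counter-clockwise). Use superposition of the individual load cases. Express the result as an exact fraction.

R_A = -10 kN, M_A = -44 kN·m

Load 1 — point force P=-10 kN at a=4 m (b=L-a=6):
  R_A = P = (-10) = -10 kN
  M_A = Pa = (-10)·4 = -40 kN·m
Load 2 — applied couple M₀=4 kN·m at a=10/3 m (b=L-a=20/3):
  R_A = 0 kN
  M_A = -M₀ = -4 kN·m
Superposition: R_A = -10 kN, M_A = -44 kN·m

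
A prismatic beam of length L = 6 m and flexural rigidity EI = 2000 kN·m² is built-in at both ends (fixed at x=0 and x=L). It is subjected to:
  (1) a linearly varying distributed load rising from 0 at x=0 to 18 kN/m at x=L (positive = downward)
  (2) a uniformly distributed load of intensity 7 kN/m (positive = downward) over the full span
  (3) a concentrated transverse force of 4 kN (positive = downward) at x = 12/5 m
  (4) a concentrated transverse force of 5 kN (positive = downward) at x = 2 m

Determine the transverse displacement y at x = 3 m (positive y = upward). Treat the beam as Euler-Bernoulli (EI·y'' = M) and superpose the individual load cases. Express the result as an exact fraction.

y(3) = -46649/1500000 m

Load 1 — triangular load w₀=18 kN/m (0→w₀ over full span):
  y_1 = -w₀x²(L-x)²(x+2L)/(120LEI) = -18·3²·(6-3)²·(3+2·6)/(120·6·2000) = -243/16000 m
Load 2 — uniform load w=7 kN/m over full span:
  y_2 = -wx²(L-x)²/(24EI) = -7·3²·(6-3)²/(24·2000) = -189/16000 m
Load 3 — point force P=4 kN at a=12/5 m (b=L-a=18/5):
  y_3 = -Pa²(L-x)²(3bL-(3b+a)(L-x))/(6L³EI)  [x>a] = -4·(12/5)²·(6-3)²·(3·(18/5)·6-(3·(18/5)+(12/5))·(6-3))/(6·6³·2000) = -63/31250 m
Load 4 — point force P=5 kN at a=2 m (b=L-a=4):
  y_4 = -Pa²(L-x)²(3bL-(3b+a)(L-x))/(6L³EI)  [x>a] = -5·2²·(6-3)²·(3·4·6-(3·4+2)·(6-3))/(6·6³·2000) = -1/480 m
Superposition: y = Σ y_i = -46649/1500000 m ≈ -0.031099 m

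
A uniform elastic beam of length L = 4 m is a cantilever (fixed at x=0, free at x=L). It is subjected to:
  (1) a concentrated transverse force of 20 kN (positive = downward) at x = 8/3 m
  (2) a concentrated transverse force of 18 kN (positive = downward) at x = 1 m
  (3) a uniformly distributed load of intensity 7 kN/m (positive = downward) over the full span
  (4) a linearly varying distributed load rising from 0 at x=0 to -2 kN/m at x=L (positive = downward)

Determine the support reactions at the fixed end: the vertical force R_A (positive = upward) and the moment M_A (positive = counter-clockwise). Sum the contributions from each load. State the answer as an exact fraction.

R_A = 62 kN, M_A = 350/3 kN·m

Load 1 — point force P=20 kN at a=8/3 m (b=L-a=4/3):
  R_A = P = 20 kN
  M_A = Pa = 20·(8/3) = 160/3 kN·m
Load 2 — point force P=18 kN at a=1 m (b=L-a=3):
  R_A = P = 18 kN
  M_A = Pa = 18·1 = 18 kN·m
Load 3 — uniform load w=7 kN/m over full span:
  R_A = wL = 7·4 = 28 kN
  M_A = wL²/2 = 7·4²/2 = 56 kN·m
Load 4 — triangular load w₀=-2 kN/m (0→w₀ over full span):
  R_A = w₀L/2 = (-2)·4/2 = -4 kN
  M_A = w₀L²/3 = (-2)·4²/3 = -32/3 kN·m
Superposition: R_A = 62 kN, M_A = 350/3 kN·m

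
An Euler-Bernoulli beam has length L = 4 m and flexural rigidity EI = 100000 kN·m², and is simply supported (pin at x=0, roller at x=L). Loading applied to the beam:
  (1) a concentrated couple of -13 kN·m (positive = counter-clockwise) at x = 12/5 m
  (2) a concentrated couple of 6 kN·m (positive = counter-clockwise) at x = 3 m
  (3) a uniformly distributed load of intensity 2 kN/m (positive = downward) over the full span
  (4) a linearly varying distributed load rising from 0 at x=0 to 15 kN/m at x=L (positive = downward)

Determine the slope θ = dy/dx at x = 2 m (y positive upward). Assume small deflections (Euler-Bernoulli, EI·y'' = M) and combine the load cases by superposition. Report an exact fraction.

Load 1 — applied couple M₀=-13 kN·m at a=12/5 m (b=L-a=8/5):
  θ_1 = (M₀x²/(2L)+C₁)/EI  [x≤a] with C₁=M₀(3b²-L²)/(6L)=338/75 = ((-13)·2²/(2·4)+(338/75))/100000 = -299/15000000 rad
Load 2 — applied couple M₀=6 kN·m at a=3 m (b=L-a=1):
  θ_2 = (M₀x²/(2L)+C₁)/EI  [x≤a] with C₁=M₀(3b²-L²)/(6L)=-13/4 = (6·2²/(2·4)+(-13/4))/100000 = -1/400000 rad
Load 3 — uniform load w=2 kN/m over full span:
  θ_3 = -w(L³-6Lx²+4x³)/(24EI) = -2·(4³-6·4·2²+4·2³)/(24·100000) = 0 rad
Load 4 — triangular load w₀=15 kN/m (0→w₀ over full span):
  θ_4 = -w₀(7L⁴-30L²x²+15x⁴)/(360LEI) = -15·(7·4⁴-30·4²·2²+15·2⁴)/(360·4·100000) = -7/600000 rad
Superposition: θ = Σ θ_i = -341/10000000 rad ≈ -0.000034 rad

θ(2) = -341/10000000 rad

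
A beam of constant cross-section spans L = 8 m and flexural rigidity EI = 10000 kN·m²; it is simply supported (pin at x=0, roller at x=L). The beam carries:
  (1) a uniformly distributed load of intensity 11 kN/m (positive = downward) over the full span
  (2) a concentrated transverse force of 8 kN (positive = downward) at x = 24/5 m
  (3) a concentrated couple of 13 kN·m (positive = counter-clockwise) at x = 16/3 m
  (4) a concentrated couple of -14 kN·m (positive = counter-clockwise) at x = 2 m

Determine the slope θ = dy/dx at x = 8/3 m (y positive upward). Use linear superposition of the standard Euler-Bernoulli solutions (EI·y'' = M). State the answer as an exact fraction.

Load 1 — uniform load w=11 kN/m over full span:
  θ_1 = -w(L³-6Lx²+4x³)/(24EI) = -11·(8³-6·8·(8/3)²+4·(8/3)³)/(24·10000) = -572/50625 rad
Load 2 — point force P=8 kN at a=24/5 m (b=L-a=16/5):
  θ_2 = -Pb(L²-b²-3x²)/(6LEI)  [x≤a] = -8·(16/5)·(8²-(16/5)²-3·(8/3)²)/(6·8·10000) = -1216/703125 rad
Load 3 — applied couple M₀=13 kN·m at a=16/3 m (b=L-a=8/3):
  θ_3 = (M₀x²/(2L)+C₁)/EI  [x≤a] with C₁=M₀(3b²-L²)/(6L)=-104/9 = (13·(8/3)²/(2·8)+(-104/9))/10000 = -13/22500 rad
Load 4 — applied couple M₀=-14 kN·m at a=2 m (b=L-a=6):
  θ_4 = (M₀x²/(2L)-M₀(x-a)+C₁)/EI  [x>a] with C₁=M₀(3b²-L²)/(6L)=-77/6 = ((-14)·(8/3)²/(2·8)-(-14)·((8/3)-2)+(-77/6))/10000 = -7/7200 rad
Superposition: θ = Σ θ_i = -2952083/202500000 rad ≈ -0.014578 rad

θ(8/3) = -2952083/202500000 rad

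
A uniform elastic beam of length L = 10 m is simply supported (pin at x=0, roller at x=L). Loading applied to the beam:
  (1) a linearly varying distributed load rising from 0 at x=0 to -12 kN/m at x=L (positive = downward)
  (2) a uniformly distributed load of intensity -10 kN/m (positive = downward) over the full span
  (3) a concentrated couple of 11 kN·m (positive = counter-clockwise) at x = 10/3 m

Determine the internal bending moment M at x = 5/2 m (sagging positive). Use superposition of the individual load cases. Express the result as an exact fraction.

Load 1 — triangular load w₀=-12 kN/m (0→w₀ over full span):
  M_1 = w₀Lx/6 - w₀x³/(6L) = (-12)·10·(5/2)/6 - (-12)·(5/2)³/(6·10) = -375/8 kN·m
Load 2 — uniform load w=-10 kN/m over full span:
  M_2 = wx(L-x)/2 = (-10)·(5/2)·(10-(5/2))/2 = -375/4 kN·m
Load 3 — applied couple M₀=11 kN·m at a=10/3 m (b=L-a=20/3):
  M_3 = M₀x/L  [x≤a] = 11·(5/2)/10 = 11/4 kN·m
Superposition: M = Σ M_i = -1103/8 kN·m ≈ -137.875000 kN·m

M(5/2) = -1103/8 kN·m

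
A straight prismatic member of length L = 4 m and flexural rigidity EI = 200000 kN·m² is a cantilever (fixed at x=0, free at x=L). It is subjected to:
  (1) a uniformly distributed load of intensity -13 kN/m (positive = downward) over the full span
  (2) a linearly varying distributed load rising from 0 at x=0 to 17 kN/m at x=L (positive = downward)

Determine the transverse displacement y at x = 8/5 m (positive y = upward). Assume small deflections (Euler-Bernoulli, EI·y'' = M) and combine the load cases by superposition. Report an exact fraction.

Load 1 — uniform load w=-13 kN/m over full span:
  y_1 = -wx²(x²-4Lx+6L²)/(24EI) = -(-13)·(8/5)²·((8/5)²-4·4·(8/5)+6·4²)/(24·200000) = 988/1953125 m
Load 2 — triangular load w₀=17 kN/m (0→w₀ over full span):
  y_2 = (w₀Lx³/12-w₀L²x²/6-w₀x⁵/(120L))/EI = (17·4·(8/5)³/12-17·4²·(8/5)²/6-17·(8/5)⁵/(120·4))/200000 = -68272/146484375 m
Superposition: y = Σ y_i = 5828/146484375 m ≈ 0.000040 m

y(8/5) = 5828/146484375 m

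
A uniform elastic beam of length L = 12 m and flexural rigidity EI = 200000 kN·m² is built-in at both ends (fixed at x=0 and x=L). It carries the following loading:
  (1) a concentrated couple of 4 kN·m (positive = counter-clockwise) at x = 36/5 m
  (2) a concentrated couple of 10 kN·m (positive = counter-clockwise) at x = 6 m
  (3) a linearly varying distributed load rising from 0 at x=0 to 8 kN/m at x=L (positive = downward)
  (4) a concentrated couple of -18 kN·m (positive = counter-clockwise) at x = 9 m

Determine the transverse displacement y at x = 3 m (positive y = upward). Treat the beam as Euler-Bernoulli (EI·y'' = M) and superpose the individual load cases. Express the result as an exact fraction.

y(3) = -16137/32000000 m

Load 1 — applied couple M₀=4 kN·m at a=36/5 m (b=L-a=24/5):
  y_1 = (R_Ax³/6 - M_Ax²/2)/EI  [x≤a] with R_A=12/25, M_A=32/25 = ((12/25)·3³/6 - (32/25)·3²/2)/200000 = -9/500000 m
Load 2 — applied couple M₀=10 kN·m at a=6 m (b=L-a=6):
  y_2 = (R_Ax³/6 - M_Ax²/2)/EI  [x≤a] with R_A=5/4, M_A=5/2 = ((5/4)·3³/6 - (5/2)·3²/2)/200000 = -9/320000 m
Load 3 — triangular load w₀=8 kN/m (0→w₀ over full span):
  y_3 = -w₀x²(L-x)²(x+2L)/(120LEI) = -8·3²·(12-3)²·(3+2·12)/(120·12·200000) = -2187/4000000 m
Load 4 — applied couple M₀=-18 kN·m at a=9 m (b=L-a=3):
  y_4 = (R_Ax³/6 - M_Ax²/2)/EI  [x≤a] with R_A=-27/16, M_A=-45/8 = ((-27/16)·3³/6 - (-45/8)·3²/2)/200000 = 567/6400000 m
Superposition: y = Σ y_i = -16137/32000000 m ≈ -0.000504 m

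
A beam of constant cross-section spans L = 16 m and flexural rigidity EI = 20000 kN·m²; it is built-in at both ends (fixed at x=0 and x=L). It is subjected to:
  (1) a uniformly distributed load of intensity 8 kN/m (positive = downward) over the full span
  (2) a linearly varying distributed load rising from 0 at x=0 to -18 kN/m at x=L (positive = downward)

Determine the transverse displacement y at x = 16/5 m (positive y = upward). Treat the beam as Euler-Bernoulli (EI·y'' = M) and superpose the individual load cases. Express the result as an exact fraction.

Load 1 — uniform load w=8 kN/m over full span:
  y_1 = -wx²(L-x)²/(24EI) = -8·(16/5)²·(16-(16/5))²/(24·20000) = -32768/1171875 m
Load 2 — triangular load w₀=-18 kN/m (0→w₀ over full span):
  y_2 = -w₀x²(L-x)²(x+2L)/(120LEI) = -(-18)·(16/5)²·(16-(16/5))²·((16/5)+2·16)/(120·16·20000) = 270336/9765625 m
Superposition: y = Σ y_i = -8192/29296875 m ≈ -0.000280 m

y(16/5) = -8192/29296875 m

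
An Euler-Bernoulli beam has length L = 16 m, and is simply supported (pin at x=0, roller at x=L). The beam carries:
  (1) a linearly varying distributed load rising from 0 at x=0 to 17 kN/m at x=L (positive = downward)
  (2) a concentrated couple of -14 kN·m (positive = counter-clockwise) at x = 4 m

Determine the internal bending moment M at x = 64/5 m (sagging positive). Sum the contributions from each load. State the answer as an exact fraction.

M(64/5) = 26462/125 kN·m

Load 1 — triangular load w₀=17 kN/m (0→w₀ over full span):
  M_1 = w₀Lx/6 - w₀x³/(6L) = 17·16·(64/5)/6 - 17·(64/5)³/(6·16) = 26112/125 kN·m
Load 2 — applied couple M₀=-14 kN·m at a=4 m (b=L-a=12):
  M_2 = M₀x/L - M₀  [x>a] = (-14)·(64/5)/16 - (-14) = 14/5 kN·m
Superposition: M = Σ M_i = 26462/125 kN·m ≈ 211.696000 kN·m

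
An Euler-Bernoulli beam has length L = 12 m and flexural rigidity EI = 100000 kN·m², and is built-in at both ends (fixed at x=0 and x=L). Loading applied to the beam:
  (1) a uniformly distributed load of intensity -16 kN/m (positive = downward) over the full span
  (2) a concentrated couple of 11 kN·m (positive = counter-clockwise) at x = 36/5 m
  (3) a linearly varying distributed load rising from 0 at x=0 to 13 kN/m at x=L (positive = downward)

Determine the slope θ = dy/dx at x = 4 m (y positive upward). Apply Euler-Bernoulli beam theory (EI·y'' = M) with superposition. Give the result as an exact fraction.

θ(4) = 2621/2812500 rad

Load 1 — uniform load w=-16 kN/m over full span:
  θ_1 = -wx(L-x)(L-2x)/(12EI) = -(-16)·4·(12-4)·(12-2·4)/(12·100000) = 16/9375 rad
Load 2 — applied couple M₀=11 kN·m at a=36/5 m (b=L-a=24/5):
  θ_2 = (R_Ax²/2 - M_Ax)/EI  [x≤a] with R_A=33/25, M_A=88/25 = ((33/25)·4²/2 - (88/25)·4)/100000 = -11/312500 rad
Load 3 — triangular load w₀=13 kN/m (0→w₀ over full span):
  θ_3 = -w₀(2x(L-x)(L-2x)(x+2L)+x²(L-x)²)/(120LEI) = -13·(2·4·(12-4)·(12-2·4)·(4+2·12)+4²·(12-4)²)/(120·12·100000) = -104/140625 rad
Superposition: θ = Σ θ_i = 2621/2812500 rad ≈ 0.000932 rad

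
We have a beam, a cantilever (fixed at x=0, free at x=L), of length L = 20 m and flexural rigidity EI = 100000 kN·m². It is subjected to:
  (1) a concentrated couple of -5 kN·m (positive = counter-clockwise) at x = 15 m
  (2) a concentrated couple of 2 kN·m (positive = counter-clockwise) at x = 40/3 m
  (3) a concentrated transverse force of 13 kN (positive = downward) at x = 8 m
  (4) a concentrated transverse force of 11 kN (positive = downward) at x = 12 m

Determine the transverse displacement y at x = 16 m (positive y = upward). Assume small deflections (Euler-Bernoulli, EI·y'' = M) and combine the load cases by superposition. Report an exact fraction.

Load 1 — applied couple M₀=-5 kN·m at a=15 m (b=L-a=5):
  y_1 = M₀a(2x-a)/(2EI)  [x>a] = (-5)·15·(2·16-15)/(2·100000) = -51/8000 m
Load 2 — applied couple M₀=2 kN·m at a=40/3 m (b=L-a=20/3):
  y_2 = M₀a(2x-a)/(2EI)  [x>a] = 2·(40/3)·(2·16-(40/3))/(2·100000) = 14/5625 m
Load 3 — point force P=13 kN at a=8 m (b=L-a=12):
  y_3 = -Pa²(3x-a)/(6EI)  [x>a] = -13·8²·(3·16-8)/(6·100000) = -104/1875 m
Load 4 — point force P=11 kN at a=12 m (b=L-a=8):
  y_4 = -Pa²(3x-a)/(6EI)  [x>a] = -11·12²·(3·16-12)/(6·100000) = -297/3125 m
Superposition: y = Σ y_i = -277907/1800000 m ≈ -0.154393 m

y(16) = -277907/1800000 m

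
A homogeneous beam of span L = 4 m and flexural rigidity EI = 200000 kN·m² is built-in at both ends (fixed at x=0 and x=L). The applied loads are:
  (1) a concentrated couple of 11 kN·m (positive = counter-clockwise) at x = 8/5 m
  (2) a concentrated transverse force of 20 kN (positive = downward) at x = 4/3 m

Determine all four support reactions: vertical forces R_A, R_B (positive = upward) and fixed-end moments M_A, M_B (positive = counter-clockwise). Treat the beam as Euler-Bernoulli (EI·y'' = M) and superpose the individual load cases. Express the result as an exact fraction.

Load 1 — applied couple M₀=11 kN·m at a=8/5 m (b=L-a=12/5):
  R_A = 6M₀ab/L³ = 6·11·(8/5)·(12/5)/4³ = 99/25 kN
  M_A = M₀b(2a-b)/L² = 11·(12/5)·(2·(8/5)-(12/5))/4² = 33/25 kN·m
  R_B = -6M₀ab/L³ = -6·11·(8/5)·(12/5)/4³ = -99/25 kN
  M_B = M₀a(2b-a)/L² = 11·(8/5)·(2·(12/5)-(8/5))/4² = 88/25 kN·m
Load 2 — point force P=20 kN at a=4/3 m (b=L-a=8/3):
  R_A = Pb²(3a+b)/L³ = 20·(8/3)²·(3·(4/3)+(8/3))/4³ = 400/27 kN
  M_A = Pab²/L² = 20·(4/3)·(8/3)²/4² = 320/27 kN·m
  R_B = Pa²(a+3b)/L³ = 20·(4/3)²·((4/3)+3·(8/3))/4³ = 140/27 kN
  M_B = -Pa²b/L² = -20·(4/3)²·(8/3)/4² = -160/27 kN·m
Superposition: R_A = 12673/675 kN, M_A = 8891/675 kN·m, R_B = 827/675 kN, M_B = -1624/675 kN·m

R_A = 12673/675 kN, M_A = 8891/675 kN·m, R_B = 827/675 kN, M_B = -1624/675 kN·m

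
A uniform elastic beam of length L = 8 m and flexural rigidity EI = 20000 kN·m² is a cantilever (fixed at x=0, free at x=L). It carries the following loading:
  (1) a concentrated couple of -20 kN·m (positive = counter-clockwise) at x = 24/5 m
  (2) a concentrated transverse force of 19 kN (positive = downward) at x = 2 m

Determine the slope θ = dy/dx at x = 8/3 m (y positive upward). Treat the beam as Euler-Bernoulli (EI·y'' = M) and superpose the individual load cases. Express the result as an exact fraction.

Load 1 — applied couple M₀=-20 kN·m at a=24/5 m (b=L-a=16/5):
  θ_1 = M₀x/EI  [x≤a] = (-20)·(8/3)/20000 = -1/375 rad
Load 2 — point force P=19 kN at a=2 m (b=L-a=6):
  θ_2 = -Pa²/(2EI)  [x>a] = -19·2²/(2·20000) = -19/10000 rad
Superposition: θ = Σ θ_i = -137/30000 rad ≈ -0.004567 rad

θ(8/3) = -137/30000 rad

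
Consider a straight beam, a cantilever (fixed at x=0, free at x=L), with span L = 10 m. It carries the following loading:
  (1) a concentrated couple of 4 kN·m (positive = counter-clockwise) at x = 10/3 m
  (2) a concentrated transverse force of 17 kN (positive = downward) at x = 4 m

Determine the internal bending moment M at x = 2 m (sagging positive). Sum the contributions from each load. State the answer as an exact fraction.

M(2) = -30 kN·m

Load 1 — applied couple M₀=4 kN·m at a=10/3 m (b=L-a=20/3):
  M_1 = M₀  [x≤a] = 4 = 4 kN·m
Load 2 — point force P=17 kN at a=4 m (b=L-a=6):
  M_2 = -P(a-x)  [x≤a] = -17·(4-2) = -34 kN·m
Superposition: M = Σ M_i = -30 kN·m ≈ -30.000000 kN·m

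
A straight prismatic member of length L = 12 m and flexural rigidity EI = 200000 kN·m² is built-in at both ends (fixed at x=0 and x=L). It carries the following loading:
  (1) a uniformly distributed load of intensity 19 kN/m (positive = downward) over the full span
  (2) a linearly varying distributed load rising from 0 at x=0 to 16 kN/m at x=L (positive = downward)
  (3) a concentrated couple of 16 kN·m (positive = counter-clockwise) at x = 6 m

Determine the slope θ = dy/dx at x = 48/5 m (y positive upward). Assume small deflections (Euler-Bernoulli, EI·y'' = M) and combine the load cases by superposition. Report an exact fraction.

Load 1 — uniform load w=19 kN/m over full span:
  θ_1 = -wx(L-x)(L-2x)/(12EI) = -19·(48/5)·(12-(48/5))·(12-2·(48/5))/(12·200000) = 513/390625 rad
Load 2 — triangular load w₀=16 kN/m (0→w₀ over full span):
  θ_2 = -w₀(2x(L-x)(L-2x)(x+2L)+x²(L-x)²)/(120LEI) = -16·(2·(48/5)·(12-(48/5))·(12-2·(48/5))·((48/5)+2·12)+(48/5)²·(12-(48/5))²)/(120·12·200000) = 1152/1953125 rad
Load 3 — applied couple M₀=16 kN·m at a=6 m (b=L-a=6):
  θ_3 = (R_Ax²/2 - M_Ax - M₀(x-a))/EI  [x>a] with R_A=2, M_A=4 = (2·(48/5)²/2 - 4·(48/5) - 16·((48/5)-6))/200000 = -3/156250 rad
Superposition: θ = Σ θ_i = 7359/3906250 rad ≈ 0.001884 rad

θ(48/5) = 7359/3906250 rad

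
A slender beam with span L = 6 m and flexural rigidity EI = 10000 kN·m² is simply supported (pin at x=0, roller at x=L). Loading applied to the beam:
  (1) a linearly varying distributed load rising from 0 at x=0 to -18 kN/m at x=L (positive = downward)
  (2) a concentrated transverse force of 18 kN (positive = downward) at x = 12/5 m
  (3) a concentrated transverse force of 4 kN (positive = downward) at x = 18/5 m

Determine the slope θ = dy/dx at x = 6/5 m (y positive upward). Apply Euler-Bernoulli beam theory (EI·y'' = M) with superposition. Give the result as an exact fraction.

θ(6/5) = 3483/1562500 rad

Load 1 — triangular load w₀=-18 kN/m (0→w₀ over full span):
  θ_1 = -w₀(7L⁴-30L²x²+15x⁴)/(360LEI) = -(-18)·(7·6⁴-30·6²·(6/5)²+15·(6/5)⁴)/(360·6·10000) = 2457/390625 rad
Load 2 — point force P=18 kN at a=12/5 m (b=L-a=18/5):
  θ_2 = -Pb(L²-b²-3x²)/(6LEI)  [x≤a] = -18·(18/5)·(6²-(18/5)²-3·(6/5)²)/(6·6·10000) = -1053/312500 rad
Load 3 — point force P=4 kN at a=18/5 m (b=L-a=12/5):
  θ_3 = -Pb(L²-b²-3x²)/(6LEI)  [x≤a] = -4·(12/5)·(6²-(12/5)²-3·(6/5)²)/(6·6·10000) = -54/78125 rad
Superposition: θ = Σ θ_i = 3483/1562500 rad ≈ 0.002229 rad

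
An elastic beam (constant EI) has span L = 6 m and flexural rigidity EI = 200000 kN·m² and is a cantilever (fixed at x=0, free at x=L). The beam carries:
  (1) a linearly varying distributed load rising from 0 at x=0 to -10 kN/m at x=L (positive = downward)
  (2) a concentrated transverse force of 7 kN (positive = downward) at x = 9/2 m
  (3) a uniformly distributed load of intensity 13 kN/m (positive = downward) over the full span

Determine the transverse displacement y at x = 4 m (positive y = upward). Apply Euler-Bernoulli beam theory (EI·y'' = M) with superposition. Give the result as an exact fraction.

y(4) = -1579/450000 m

Load 1 — triangular load w₀=-10 kN/m (0→w₀ over full span):
  y_1 = (w₀Lx³/12-w₀L²x²/6-w₀x⁵/(120L))/EI = ((-10)·6·4³/12-(-10)·6²·4²/6-(-10)·4⁵/(120·6))/200000 = 92/28125 m
Load 2 — point force P=7 kN at a=9/2 m (b=L-a=3/2):
  y_2 = -Px²(3a-x)/(6EI)  [x≤a] = -7·4²·(3·(9/2)-4)/(6·200000) = -133/150000 m
Load 3 — uniform load w=13 kN/m over full span:
  y_3 = -wx²(x²-4Lx+6L²)/(24EI) = -13·4²·(4²-4·6·4+6·6²)/(24·200000) = -221/37500 m
Superposition: y = Σ y_i = -1579/450000 m ≈ -0.003509 m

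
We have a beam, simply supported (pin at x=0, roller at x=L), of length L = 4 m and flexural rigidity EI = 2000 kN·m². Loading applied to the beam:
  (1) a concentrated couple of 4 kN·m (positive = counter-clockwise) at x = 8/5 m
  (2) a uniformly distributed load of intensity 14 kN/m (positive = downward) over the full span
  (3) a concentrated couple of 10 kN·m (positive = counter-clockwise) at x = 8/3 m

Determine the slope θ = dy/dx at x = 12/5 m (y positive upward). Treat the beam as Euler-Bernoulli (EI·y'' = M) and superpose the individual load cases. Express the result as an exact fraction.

Load 1 — applied couple M₀=4 kN·m at a=8/5 m (b=L-a=12/5):
  θ_1 = (M₀x²/(2L)-M₀(x-a)+C₁)/EI  [x>a] with C₁=M₀(3b²-L²)/(6L)=16/75 = (4·(12/5)²/(2·4)-4·((12/5)-(8/5))+(16/75))/2000 = -1/18750 rad
Load 2 — uniform load w=14 kN/m over full span:
  θ_2 = -w(L³-6Lx²+4x³)/(24EI) = -14·(4³-6·4·(12/5)²+4·(12/5)³)/(24·2000) = 259/46875 rad
Load 3 — applied couple M₀=10 kN·m at a=8/3 m (b=L-a=4/3):
  θ_3 = (M₀x²/(2L)+C₁)/EI  [x≤a] with C₁=M₀(3b²-L²)/(6L)=-40/9 = (10·(12/5)²/(2·4)+(-40/9))/2000 = 31/22500 rad
Superposition: θ = Σ θ_i = 3853/562500 rad ≈ 0.006850 rad

θ(12/5) = 3853/562500 rad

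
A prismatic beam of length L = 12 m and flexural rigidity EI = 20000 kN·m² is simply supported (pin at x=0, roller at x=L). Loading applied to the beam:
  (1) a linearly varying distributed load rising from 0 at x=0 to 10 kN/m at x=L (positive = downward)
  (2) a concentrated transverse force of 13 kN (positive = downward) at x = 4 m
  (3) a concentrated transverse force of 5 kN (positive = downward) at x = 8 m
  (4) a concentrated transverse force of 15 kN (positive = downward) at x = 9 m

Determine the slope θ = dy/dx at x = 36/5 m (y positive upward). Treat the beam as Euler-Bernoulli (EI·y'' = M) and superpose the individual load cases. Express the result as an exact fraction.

Load 1 — triangular load w₀=10 kN/m (0→w₀ over full span):
  θ_1 = -w₀(7L⁴-30L²x²+15x⁴)/(360LEI) = -10·(7·12⁴-30·12²·(36/5)²+15·(36/5)⁴)/(360·12·20000) = 348/78125 rad
Load 2 — point force P=13 kN at a=4 m (b=L-a=8):
  θ_2 = -Pa(2L²-6Lx+3x²+a²)/(6LEI)  [x>a] = -13·4·(2·12²-6·12·(36/5)+3·(36/5)²+4²)/(6·12·20000) = 299/140625 rad
Load 3 — point force P=5 kN at a=8 m (b=L-a=4):
  θ_3 = -Pb(L²-b²-3x²)/(6LEI)  [x≤a] = -5·4·(12²-4²-3·(36/5)²)/(6·12·20000) = 43/112500 rad
Load 4 — point force P=15 kN at a=9 m (b=L-a=3):
  θ_4 = -Pb(L²-b²-3x²)/(6LEI)  [x≤a] = -15·3·(12²-3²-3·(36/5)²)/(6·12·20000) = 513/800000 rad
Superposition: θ = Σ θ_i = 1368737/180000000 rad ≈ 0.007604 rad

θ(36/5) = 1368737/180000000 rad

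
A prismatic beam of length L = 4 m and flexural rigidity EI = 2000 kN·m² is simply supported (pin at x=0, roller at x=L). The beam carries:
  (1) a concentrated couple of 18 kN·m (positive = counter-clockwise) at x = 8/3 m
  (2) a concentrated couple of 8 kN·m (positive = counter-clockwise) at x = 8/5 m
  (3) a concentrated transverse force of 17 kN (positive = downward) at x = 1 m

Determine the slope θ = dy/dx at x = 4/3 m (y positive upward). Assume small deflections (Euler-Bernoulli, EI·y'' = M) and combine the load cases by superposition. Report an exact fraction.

θ(4/3) = -3769/1200000 rad

Load 1 — applied couple M₀=18 kN·m at a=8/3 m (b=L-a=4/3):
  θ_1 = (M₀x²/(2L)+C₁)/EI  [x≤a] with C₁=M₀(3b²-L²)/(6L)=-8 = (18·(4/3)²/(2·4)+(-8))/2000 = -1/500 rad
Load 2 — applied couple M₀=8 kN·m at a=8/5 m (b=L-a=12/5):
  θ_2 = (M₀x²/(2L)+C₁)/EI  [x≤a] with C₁=M₀(3b²-L²)/(6L)=32/75 = (8·(4/3)²/(2·4)+(32/75))/2000 = 31/28125 rad
Load 3 — point force P=17 kN at a=1 m (b=L-a=3):
  θ_3 = -Pa(2L²-6Lx+3x²+a²)/(6LEI)  [x>a] = -17·1·(2·4²-6·4·(4/3)+3·(4/3)²+1²)/(6·4·2000) = -323/144000 rad
Superposition: θ = Σ θ_i = -3769/1200000 rad ≈ -0.003141 rad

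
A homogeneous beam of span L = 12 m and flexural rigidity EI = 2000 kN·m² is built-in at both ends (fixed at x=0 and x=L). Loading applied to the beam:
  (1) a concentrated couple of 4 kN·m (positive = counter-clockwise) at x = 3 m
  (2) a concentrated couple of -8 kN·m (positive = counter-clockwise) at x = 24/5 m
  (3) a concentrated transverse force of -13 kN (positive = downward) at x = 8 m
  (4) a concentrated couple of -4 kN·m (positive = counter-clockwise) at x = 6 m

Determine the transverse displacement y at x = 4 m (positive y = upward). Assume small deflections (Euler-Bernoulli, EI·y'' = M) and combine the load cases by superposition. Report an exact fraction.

Load 1 — applied couple M₀=4 kN·m at a=3 m (b=L-a=9):
  y_1 = (R_Ax³/6 - M_Ax²/2 - M₀(x-a)²/2)/EI  [x>a] with R_A=3/8, M_A=-3/4 = ((3/8)·4³/6 - (-3/4)·4²/2 - 4·(4-3)²/2)/2000 = 1/250 m
Load 2 — applied couple M₀=-8 kN·m at a=24/5 m (b=L-a=36/5):
  y_2 = (R_Ax³/6 - M_Ax²/2)/EI  [x≤a] with R_A=-24/25, M_A=-24/25 = ((-24/25)·4³/6 - (-24/25)·4²/2)/2000 = -4/3125 m
Load 3 — point force P=-13 kN at a=8 m (b=L-a=4):
  y_3 = -Pb²x²(3aL-(3a+b)x)/(6L³EI)  [x≤a] = -(-13)·4²·4²·(3·8·12-(3·8+4)·4)/(6·12³·2000) = 286/10125 m
Load 4 — applied couple M₀=-4 kN·m at a=6 m (b=L-a=6):
  y_4 = (R_Ax³/6 - M_Ax²/2)/EI  [x≤a] with R_A=-1/2, M_A=-1 = ((-1/2)·4³/6 - (-1)·4²/2)/2000 = 1/750 m
Superposition: y = Σ y_i = 8176/253125 m ≈ 0.032300 m

y(4) = 8176/253125 m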